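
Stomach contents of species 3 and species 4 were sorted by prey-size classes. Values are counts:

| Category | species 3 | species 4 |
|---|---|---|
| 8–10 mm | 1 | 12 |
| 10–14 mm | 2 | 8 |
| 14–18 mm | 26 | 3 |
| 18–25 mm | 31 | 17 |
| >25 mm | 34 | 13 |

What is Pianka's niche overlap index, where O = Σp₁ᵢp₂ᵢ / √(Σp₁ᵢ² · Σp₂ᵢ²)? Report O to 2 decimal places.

0.78

Proportions for species 3 (n=94): 1/94=0.0106, 2/94=0.0213, 26/94=0.2766, 31/94=0.3298, 34/94=0.3617
Proportions for species 4 (n=53): 12/53=0.2264, 8/53=0.1509, 3/53=0.0566, 17/53=0.3208, 13/53=0.2453
Σ p₁ᵢp₂ᵢ = 0.002400 + 0.003214 + 0.015656 + 0.105800 + 0.088725 = 0.215795
Σp_1ᵢ² = 0.0106² + 0.0213² + 0.2766² + 0.3298² + 0.3617² = 0.000112 + 0.000454 + 0.076508 + 0.108768 + 0.130827 = 0.316669
Σp_2ᵢ² = 0.2264² + 0.1509² + 0.0566² + 0.3208² + 0.2453² = 0.051257 + 0.022771 + 0.003204 + 0.102913 + 0.060172 = 0.240317
O = 0.215795 / √(0.316669 × 0.240317) = 0.215795 / 0.2758640 = 0.7823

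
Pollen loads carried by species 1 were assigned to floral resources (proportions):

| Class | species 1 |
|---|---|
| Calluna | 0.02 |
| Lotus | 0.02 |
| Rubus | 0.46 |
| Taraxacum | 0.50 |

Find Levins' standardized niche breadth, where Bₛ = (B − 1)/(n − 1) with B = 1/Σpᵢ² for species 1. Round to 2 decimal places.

Σpᵢ² = 0.02² + 0.02² + 0.46² + 0.50² = 0.0004 + 0.0004 + 0.2116 + 0.2500 = 0.4624
B = 1 / 0.4624 = 2.1626
Bₛ = (B − 1)/(n − 1) = (2.1626 − 1)/(4 − 1) = 1.1626/3 = 0.3875

0.39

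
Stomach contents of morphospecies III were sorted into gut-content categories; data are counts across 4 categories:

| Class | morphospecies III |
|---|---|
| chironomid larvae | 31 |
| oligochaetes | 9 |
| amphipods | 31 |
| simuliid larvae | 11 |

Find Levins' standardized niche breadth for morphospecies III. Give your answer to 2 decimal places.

Proportions for morphospecies III (n=82): 31/82=0.3780, 9/82=0.1098, 31/82=0.3780, 11/82=0.1341
Σpᵢ² = 0.3780² + 0.1098² + 0.3780² + 0.1341² = 0.142884 + 0.012056 + 0.142884 + 0.017983 = 0.315807
B = 1 / 0.315807 = 3.1665
Bₛ = (B − 1)/(n − 1) = (3.1665 − 1)/(4 − 1) = 2.1665/3 = 0.7222

0.72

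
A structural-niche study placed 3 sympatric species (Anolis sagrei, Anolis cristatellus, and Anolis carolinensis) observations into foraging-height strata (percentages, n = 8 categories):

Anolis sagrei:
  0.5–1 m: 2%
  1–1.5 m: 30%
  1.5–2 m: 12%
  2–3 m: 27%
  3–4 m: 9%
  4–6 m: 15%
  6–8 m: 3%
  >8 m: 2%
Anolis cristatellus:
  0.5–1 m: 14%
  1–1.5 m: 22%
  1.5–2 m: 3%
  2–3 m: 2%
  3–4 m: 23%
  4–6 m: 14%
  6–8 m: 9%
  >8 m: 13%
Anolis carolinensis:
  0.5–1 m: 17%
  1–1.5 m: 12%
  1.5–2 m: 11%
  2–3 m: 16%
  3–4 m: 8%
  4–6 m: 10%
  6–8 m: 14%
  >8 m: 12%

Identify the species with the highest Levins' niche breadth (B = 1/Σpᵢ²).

Anolis carolinensis

Convert percentages to proportions (divide by 100).
Σp_sagrᵢ² = 0.02² + 0.30² + 0.12² + 0.27² + 0.09² + 0.15² + 0.03² + 0.02² = 0.0004 + 0.0900 + 0.0144 + 0.0729 + 0.0081 + 0.0225 + 0.0009 + 0.0004 = 0.2096
B_sagr = 1 / 0.2096 = 4.7710
Σp_crisᵢ² = 0.14² + 0.22² + 0.03² + 0.02² + 0.23² + 0.14² + 0.09² + 0.13² = 0.0196 + 0.0484 + 0.0009 + 0.0004 + 0.0529 + 0.0196 + 0.0081 + 0.0169 = 0.1668
B_cris = 1 / 0.1668 = 5.9952
Σp_caroᵢ² = 0.17² + 0.12² + 0.11² + 0.16² + 0.08² + 0.10² + 0.14² + 0.12² = 0.0289 + 0.0144 + 0.0121 + 0.0256 + 0.0064 + 0.0100 + 0.0196 + 0.0144 = 0.1314
B_caro = 1 / 0.1314 = 7.6104
Highest B → broadest niche (most generalist): Anolis carolinensis (B = 7.61).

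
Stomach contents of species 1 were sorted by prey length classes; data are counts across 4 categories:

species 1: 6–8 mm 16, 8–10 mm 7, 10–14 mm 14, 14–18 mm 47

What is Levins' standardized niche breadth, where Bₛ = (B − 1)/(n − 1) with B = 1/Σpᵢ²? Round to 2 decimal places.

0.53

Proportions for species 1 (n=84): 16/84=0.1905, 7/84=0.0833, 14/84=0.1667, 47/84=0.5595
Σpᵢ² = 0.1905² + 0.0833² + 0.1667² + 0.5595² = 0.036290 + 0.006939 + 0.027789 + 0.313040 = 0.384058
B = 1 / 0.384058 = 2.6038
Bₛ = (B − 1)/(n − 1) = (2.6038 − 1)/(4 − 1) = 1.6038/3 = 0.5346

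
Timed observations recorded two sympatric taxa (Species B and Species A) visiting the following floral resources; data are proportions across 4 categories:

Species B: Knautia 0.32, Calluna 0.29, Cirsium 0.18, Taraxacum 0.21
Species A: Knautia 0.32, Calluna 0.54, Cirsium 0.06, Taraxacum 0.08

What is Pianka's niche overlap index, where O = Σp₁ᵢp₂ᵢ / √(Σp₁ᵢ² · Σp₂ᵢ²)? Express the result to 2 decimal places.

0.88

Σ p₁ᵢp₂ᵢ = 0.1024 + 0.1566 + 0.0108 + 0.0168 = 0.2866
Σp_1ᵢ² = 0.32² + 0.29² + 0.18² + 0.21² = 0.1024 + 0.0841 + 0.0324 + 0.0441 = 0.2630
Σp_2ᵢ² = 0.32² + 0.54² + 0.06² + 0.08² = 0.1024 + 0.2916 + 0.0036 + 0.0064 = 0.4040
O = 0.2866 / √(0.2630 × 0.4040) = 0.2866 / 0.32596 = 0.8792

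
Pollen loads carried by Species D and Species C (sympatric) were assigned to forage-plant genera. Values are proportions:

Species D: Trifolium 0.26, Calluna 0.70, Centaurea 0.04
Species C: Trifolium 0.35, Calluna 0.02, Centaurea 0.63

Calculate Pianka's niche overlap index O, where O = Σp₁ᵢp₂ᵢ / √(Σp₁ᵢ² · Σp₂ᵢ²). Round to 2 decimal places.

0.24

Σ p₁ᵢp₂ᵢ = 0.0910 + 0.0140 + 0.0252 = 0.1302
Σp_1ᵢ² = 0.26² + 0.70² + 0.04² = 0.0676 + 0.4900 + 0.0016 = 0.5592
Σp_2ᵢ² = 0.35² + 0.02² + 0.63² = 0.1225 + 0.0004 + 0.3969 = 0.5198
O = 0.1302 / √(0.5592 × 0.5198) = 0.1302 / 0.53914 = 0.2415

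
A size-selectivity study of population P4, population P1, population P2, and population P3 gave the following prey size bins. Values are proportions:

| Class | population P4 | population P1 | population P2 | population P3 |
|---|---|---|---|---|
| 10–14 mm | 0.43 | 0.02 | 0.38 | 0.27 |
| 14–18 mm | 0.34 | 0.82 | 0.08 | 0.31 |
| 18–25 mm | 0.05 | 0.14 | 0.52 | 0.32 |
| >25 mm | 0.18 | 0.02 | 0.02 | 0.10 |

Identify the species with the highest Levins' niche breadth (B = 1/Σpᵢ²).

Σp_P4ᵢ² = 0.43² + 0.34² + 0.05² + 0.18² = 0.1849 + 0.1156 + 0.0025 + 0.0324 = 0.3354
B_P4 = 1 / 0.3354 = 2.9815
Σp_P1ᵢ² = 0.02² + 0.82² + 0.14² + 0.02² = 0.0004 + 0.6724 + 0.0196 + 0.0004 = 0.6928
B_P1 = 1 / 0.6928 = 1.4434
Σp_P2ᵢ² = 0.38² + 0.08² + 0.52² + 0.02² = 0.1444 + 0.0064 + 0.2704 + 0.0004 = 0.4216
B_P2 = 1 / 0.4216 = 2.3719
Σp_P3ᵢ² = 0.27² + 0.31² + 0.32² + 0.10² = 0.0729 + 0.0961 + 0.1024 + 0.0100 = 0.2814
B_P3 = 1 / 0.2814 = 3.5537
Highest B → broadest niche (most generalist): population P3 (B = 3.55).

population P3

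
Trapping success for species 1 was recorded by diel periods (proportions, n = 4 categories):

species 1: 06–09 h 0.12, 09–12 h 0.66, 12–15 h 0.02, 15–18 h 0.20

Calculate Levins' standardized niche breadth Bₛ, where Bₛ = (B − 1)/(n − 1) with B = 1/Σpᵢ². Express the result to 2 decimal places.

0.35

Σpᵢ² = 0.12² + 0.66² + 0.02² + 0.20² = 0.0144 + 0.4356 + 0.0004 + 0.0400 = 0.4904
B = 1 / 0.4904 = 2.0392
Bₛ = (B − 1)/(n − 1) = (2.0392 − 1)/(4 − 1) = 1.0392/3 = 0.3464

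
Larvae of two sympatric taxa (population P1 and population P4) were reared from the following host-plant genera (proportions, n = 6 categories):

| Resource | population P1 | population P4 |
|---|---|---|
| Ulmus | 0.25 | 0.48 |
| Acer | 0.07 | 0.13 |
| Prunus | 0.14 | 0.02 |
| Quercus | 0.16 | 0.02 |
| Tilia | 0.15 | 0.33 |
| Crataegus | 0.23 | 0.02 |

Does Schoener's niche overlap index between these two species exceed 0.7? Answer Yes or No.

Σ|p₁ᵢ − p₂ᵢ| = 0.23 + 0.06 + 0.12 + 0.14 + 0.18 + 0.21 = 0.94
D = 1 − ½ × 0.94 = 1 − 0.470 = 0.5300
D = 0.5300 < 0.7 → No.

No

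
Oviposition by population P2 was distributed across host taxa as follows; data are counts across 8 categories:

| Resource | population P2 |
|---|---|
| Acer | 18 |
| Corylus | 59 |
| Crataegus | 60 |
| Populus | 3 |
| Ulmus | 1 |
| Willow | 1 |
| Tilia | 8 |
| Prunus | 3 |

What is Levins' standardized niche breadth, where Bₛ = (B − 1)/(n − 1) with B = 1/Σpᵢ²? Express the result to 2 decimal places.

0.30

Proportions for population P2 (n=153): 18/153=0.1176, 59/153=0.3856, 60/153=0.3922, 3/153=0.0196, 1/153=0.0065, 1/153=0.0065, 8/153=0.0523, 3/153=0.0196
Σpᵢ² = 0.1176² + 0.3856² + 0.3922² + 0.0196² + 0.0065² + 0.0065² + 0.0523² + 0.0196² = 0.013830 + 0.148687 + 0.153821 + 0.000384 + 0.000042 + 0.000042 + 0.002735 + 0.000384 = 0.319925
B = 1 / 0.319925 = 3.1257
Bₛ = (B − 1)/(n − 1) = (3.1257 − 1)/(8 − 1) = 2.1257/7 = 0.3037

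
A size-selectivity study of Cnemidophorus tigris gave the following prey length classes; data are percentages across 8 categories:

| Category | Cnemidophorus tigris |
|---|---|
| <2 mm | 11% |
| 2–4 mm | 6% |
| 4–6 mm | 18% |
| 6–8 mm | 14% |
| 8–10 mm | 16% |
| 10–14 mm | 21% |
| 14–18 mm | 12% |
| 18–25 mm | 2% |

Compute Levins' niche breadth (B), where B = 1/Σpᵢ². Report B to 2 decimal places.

Convert percentages to proportions (divide by 100).
Σpᵢ² = 0.11² + 0.06² + 0.18² + 0.14² + 0.16² + 0.21² + 0.12² + 0.02² = 0.0121 + 0.0036 + 0.0324 + 0.0196 + 0.0256 + 0.0441 + 0.0144 + 0.0004 = 0.1522
B = 1 / 0.1522 = 6.5703

6.57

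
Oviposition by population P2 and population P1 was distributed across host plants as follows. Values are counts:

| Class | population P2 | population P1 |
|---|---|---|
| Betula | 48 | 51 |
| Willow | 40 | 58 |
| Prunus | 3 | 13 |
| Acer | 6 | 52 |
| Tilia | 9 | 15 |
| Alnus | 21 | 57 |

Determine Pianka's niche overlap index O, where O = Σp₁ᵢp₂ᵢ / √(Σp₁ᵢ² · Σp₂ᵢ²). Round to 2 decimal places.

0.87

Proportions for population P2 (n=127): 48/127=0.3780, 40/127=0.3150, 3/127=0.0236, 6/127=0.0472, 9/127=0.0709, 21/127=0.1654
Proportions for population P1 (n=246): 51/246=0.2073, 58/246=0.2358, 13/246=0.0528, 52/246=0.2114, 15/246=0.0610, 57/246=0.2317
Σ p₁ᵢp₂ᵢ = 0.078359 + 0.074277 + 0.001246 + 0.009978 + 0.004325 + 0.038323 = 0.206508
Σp_1ᵢ² = 0.3780² + 0.3150² + 0.0236² + 0.0472² + 0.0709² + 0.1654² = 0.142884 + 0.099225 + 0.000557 + 0.002228 + 0.005027 + 0.027357 = 0.277278
Σp_2ᵢ² = 0.2073² + 0.2358² + 0.0528² + 0.2114² + 0.0610² + 0.2317² = 0.042973 + 0.055602 + 0.002788 + 0.044690 + 0.003721 + 0.053685 = 0.203459
O = 0.206508 / √(0.277278 × 0.203459) = 0.206508 / 0.2375178 = 0.8694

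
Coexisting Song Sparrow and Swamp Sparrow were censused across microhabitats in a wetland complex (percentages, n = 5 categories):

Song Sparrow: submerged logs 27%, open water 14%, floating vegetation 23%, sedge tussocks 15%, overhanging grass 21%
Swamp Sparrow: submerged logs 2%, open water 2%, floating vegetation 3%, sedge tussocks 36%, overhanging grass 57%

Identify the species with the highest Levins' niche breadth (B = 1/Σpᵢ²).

Song Sparrow

Convert percentages to proportions (divide by 100).
Σp_Songᵢ² = 0.27² + 0.14² + 0.23² + 0.15² + 0.21² = 0.0729 + 0.0196 + 0.0529 + 0.0225 + 0.0441 = 0.2120
B_Song = 1 / 0.2120 = 4.7170
Σp_Swamᵢ² = 0.02² + 0.02² + 0.03² + 0.36² + 0.57² = 0.0004 + 0.0004 + 0.0009 + 0.1296 + 0.3249 = 0.4562
B_Swam = 1 / 0.4562 = 2.1920
Highest B → broadest niche (most generalist): Song Sparrow (B = 4.72).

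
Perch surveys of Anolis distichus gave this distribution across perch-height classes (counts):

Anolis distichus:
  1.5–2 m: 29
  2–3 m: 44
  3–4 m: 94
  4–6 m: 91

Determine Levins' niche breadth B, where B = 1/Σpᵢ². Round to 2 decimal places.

Proportions for Anolis distichus (n=258): 29/258=0.1124, 44/258=0.1705, 94/258=0.3643, 91/258=0.3527
Σpᵢ² = 0.1124² + 0.1705² + 0.3643² + 0.3527² = 0.012634 + 0.029070 + 0.132714 + 0.124397 = 0.298815
B = 1 / 0.298815 = 3.3466

3.35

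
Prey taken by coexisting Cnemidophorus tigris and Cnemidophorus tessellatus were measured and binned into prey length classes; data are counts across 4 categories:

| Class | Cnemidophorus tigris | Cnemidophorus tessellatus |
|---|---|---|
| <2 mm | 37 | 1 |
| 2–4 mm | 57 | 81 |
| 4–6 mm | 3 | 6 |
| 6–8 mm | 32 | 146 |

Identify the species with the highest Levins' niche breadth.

Proportions for Cnemidophorus tigris (n=129): 37/129=0.2868, 57/129=0.4419, 3/129=0.0233, 32/129=0.2481
Proportions for Cnemidophorus tessellatus (n=234): 1/234=0.0043, 81/234=0.3462, 6/234=0.0256, 146/234=0.6239
Σp_tigrᵢ² = 0.2868² + 0.4419² + 0.0233² + 0.2481² = 0.082254 + 0.195276 + 0.000543 + 0.061554 = 0.339627
B_tigr = 1 / 0.339627 = 2.9444
Σp_tessᵢ² = 0.0043² + 0.3462² + 0.0256² + 0.6239² = 0.000018 + 0.119854 + 0.000655 + 0.389251 = 0.509778
B_tess = 1 / 0.509778 = 1.9616
Highest B → broadest niche (most generalist): Cnemidophorus tigris (B = 2.94).

Cnemidophorus tigris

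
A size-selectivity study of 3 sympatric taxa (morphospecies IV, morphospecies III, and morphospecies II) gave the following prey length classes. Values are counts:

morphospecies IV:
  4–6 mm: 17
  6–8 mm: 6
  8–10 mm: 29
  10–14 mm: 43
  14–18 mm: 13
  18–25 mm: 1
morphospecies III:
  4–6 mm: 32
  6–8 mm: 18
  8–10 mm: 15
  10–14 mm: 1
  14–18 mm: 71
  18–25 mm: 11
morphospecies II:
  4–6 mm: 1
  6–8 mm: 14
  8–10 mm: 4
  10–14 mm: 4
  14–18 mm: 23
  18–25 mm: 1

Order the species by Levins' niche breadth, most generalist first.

Proportions for morphospecies IV (n=109): 17/109=0.1560, 6/109=0.0550, 29/109=0.2661, 43/109=0.3945, 13/109=0.1193, 1/109=0.0092
Proportions for morphospecies III (n=148): 32/148=0.2162, 18/148=0.1216, 15/148=0.1014, 1/148=0.0068, 71/148=0.4797, 11/148=0.0743
Proportions for morphospecies II (n=47): 1/47=0.0213, 14/47=0.2979, 4/47=0.0851, 4/47=0.0851, 23/47=0.4894, 1/47=0.0213
Σp_IVᵢ² = 0.1560² + 0.0550² + 0.2661² + 0.3945² + 0.1193² + 0.0092² = 0.024336 + 0.003025 + 0.070809 + 0.155630 + 0.014232 + 0.000085 = 0.268117
B_IV = 1 / 0.268117 = 3.7297
Σp_IIIᵢ² = 0.2162² + 0.1216² + 0.1014² + 0.0068² + 0.4797² + 0.0743² = 0.046742 + 0.014787 + 0.010282 + 0.000046 + 0.230112 + 0.005520 = 0.307489
B_III = 1 / 0.307489 = 3.2521
Σp_IIᵢ² = 0.0213² + 0.2979² + 0.0851² + 0.0851² + 0.4894² + 0.0213² = 0.000454 + 0.088744 + 0.007242 + 0.007242 + 0.239512 + 0.000454 = 0.343648
B_II = 1 / 0.343648 = 2.9100
Ranking by B (broadest → narrowest): morphospecies IV (3.73) > morphospecies III (3.25) > morphospecies II (2.91)

morphospecies IV > morphospecies III > morphospecies II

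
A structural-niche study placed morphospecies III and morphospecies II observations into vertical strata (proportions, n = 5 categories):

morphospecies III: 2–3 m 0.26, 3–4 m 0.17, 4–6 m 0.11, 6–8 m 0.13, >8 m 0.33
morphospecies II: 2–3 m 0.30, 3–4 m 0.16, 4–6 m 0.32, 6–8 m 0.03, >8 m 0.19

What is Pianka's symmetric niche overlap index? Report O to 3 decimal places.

0.847

Σ p₁ᵢp₂ᵢ = 0.0780 + 0.0272 + 0.0352 + 0.0039 + 0.0627 = 0.2070
Σp_1ᵢ² = 0.26² + 0.17² + 0.11² + 0.13² + 0.33² = 0.0676 + 0.0289 + 0.0121 + 0.0169 + 0.1089 = 0.2344
Σp_2ᵢ² = 0.30² + 0.16² + 0.32² + 0.03² + 0.19² = 0.0900 + 0.0256 + 0.1024 + 0.0009 + 0.0361 = 0.2550
O = 0.2070 / √(0.2344 × 0.2550) = 0.2070 / 0.244483 = 0.84668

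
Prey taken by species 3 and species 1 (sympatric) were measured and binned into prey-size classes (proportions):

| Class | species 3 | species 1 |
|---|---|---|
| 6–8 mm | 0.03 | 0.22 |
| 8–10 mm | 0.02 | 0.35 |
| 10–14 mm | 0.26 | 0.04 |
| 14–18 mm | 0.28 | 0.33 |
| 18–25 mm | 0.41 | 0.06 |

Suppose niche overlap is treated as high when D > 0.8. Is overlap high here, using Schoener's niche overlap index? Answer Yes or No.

No

Σ|p₁ᵢ − p₂ᵢ| = 0.19 + 0.33 + 0.22 + 0.05 + 0.35 = 1.14
D = 1 − ½ × 1.14 = 1 − 0.570 = 0.4300
D = 0.4300 < 0.8 → No.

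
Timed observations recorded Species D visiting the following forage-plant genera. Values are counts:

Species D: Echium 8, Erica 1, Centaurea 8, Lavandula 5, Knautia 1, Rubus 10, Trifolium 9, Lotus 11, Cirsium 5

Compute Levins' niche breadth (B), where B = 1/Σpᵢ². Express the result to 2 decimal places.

6.98

Proportions for Species D (n=58): 8/58=0.1379, 1/58=0.0172, 8/58=0.1379, 5/58=0.0862, 1/58=0.0172, 10/58=0.1724, 9/58=0.1552, 11/58=0.1897, 5/58=0.0862
Σpᵢ² = 0.1379² + 0.0172² + 0.1379² + 0.0862² + 0.0172² + 0.1724² + 0.1552² + 0.1897² + 0.0862² = 0.019016 + 0.000296 + 0.019016 + 0.007430 + 0.000296 + 0.029722 + 0.024087 + 0.035986 + 0.007430 = 0.143279
B = 1 / 0.143279 = 6.9794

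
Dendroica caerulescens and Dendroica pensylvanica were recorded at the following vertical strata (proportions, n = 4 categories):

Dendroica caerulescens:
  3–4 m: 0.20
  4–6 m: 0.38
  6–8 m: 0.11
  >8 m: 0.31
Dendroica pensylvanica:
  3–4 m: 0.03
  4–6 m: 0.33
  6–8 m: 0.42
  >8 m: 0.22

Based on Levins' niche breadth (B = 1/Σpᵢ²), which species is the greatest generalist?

Σp_caerᵢ² = 0.20² + 0.38² + 0.11² + 0.31² = 0.0400 + 0.1444 + 0.0121 + 0.0961 = 0.2926
B_caer = 1 / 0.2926 = 3.4176
Σp_pensᵢ² = 0.03² + 0.33² + 0.42² + 0.22² = 0.0009 + 0.1089 + 0.1764 + 0.0484 = 0.3346
B_pens = 1 / 0.3346 = 2.9886
Highest B → broadest niche (most generalist): Dendroica caerulescens (B = 3.42).

Dendroica caerulescens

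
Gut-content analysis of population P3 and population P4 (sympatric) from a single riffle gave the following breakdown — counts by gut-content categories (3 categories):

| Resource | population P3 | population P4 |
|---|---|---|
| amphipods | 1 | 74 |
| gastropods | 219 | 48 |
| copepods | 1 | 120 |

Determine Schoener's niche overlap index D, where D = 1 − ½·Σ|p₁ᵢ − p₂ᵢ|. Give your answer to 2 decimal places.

Proportions for population P3 (n=221): 1/221=0.0045, 219/221=0.9910, 1/221=0.0045
Proportions for population P4 (n=242): 74/242=0.3058, 48/242=0.1983, 120/242=0.4959
Σ|p₁ᵢ − p₂ᵢ| = 0.3013 + 0.7927 + 0.4914 = 1.5854
D = 1 − ½ × 1.5854 = 1 − 0.79270 = 0.20730

0.21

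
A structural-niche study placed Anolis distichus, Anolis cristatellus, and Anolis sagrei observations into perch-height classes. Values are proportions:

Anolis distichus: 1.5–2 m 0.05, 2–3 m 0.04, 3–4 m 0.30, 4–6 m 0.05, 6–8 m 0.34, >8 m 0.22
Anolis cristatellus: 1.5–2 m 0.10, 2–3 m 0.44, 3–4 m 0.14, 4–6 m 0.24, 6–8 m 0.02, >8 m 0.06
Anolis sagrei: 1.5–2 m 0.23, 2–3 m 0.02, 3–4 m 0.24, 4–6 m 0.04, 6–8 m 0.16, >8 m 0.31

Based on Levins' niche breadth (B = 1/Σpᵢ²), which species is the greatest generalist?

Anolis sagrei

Σp_distᵢ² = 0.05² + 0.04² + 0.30² + 0.05² + 0.34² + 0.22² = 0.0025 + 0.0016 + 0.0900 + 0.0025 + 0.1156 + 0.0484 = 0.2606
B_dist = 1 / 0.2606 = 3.8373
Σp_crisᵢ² = 0.10² + 0.44² + 0.14² + 0.24² + 0.02² + 0.06² = 0.0100 + 0.1936 + 0.0196 + 0.0576 + 0.0004 + 0.0036 = 0.2848
B_cris = 1 / 0.2848 = 3.5112
Σp_sagrᵢ² = 0.23² + 0.02² + 0.24² + 0.04² + 0.16² + 0.31² = 0.0529 + 0.0004 + 0.0576 + 0.0016 + 0.0256 + 0.0961 = 0.2342
B_sagr = 1 / 0.2342 = 4.2699
Highest B → broadest niche (most generalist): Anolis sagrei (B = 4.27).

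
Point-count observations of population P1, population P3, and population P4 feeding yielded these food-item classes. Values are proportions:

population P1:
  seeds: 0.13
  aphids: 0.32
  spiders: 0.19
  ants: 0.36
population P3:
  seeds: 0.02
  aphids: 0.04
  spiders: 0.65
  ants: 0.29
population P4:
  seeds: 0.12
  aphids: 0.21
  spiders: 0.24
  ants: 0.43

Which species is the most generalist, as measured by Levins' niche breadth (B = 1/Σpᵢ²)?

population P1

Σp_P1ᵢ² = 0.13² + 0.32² + 0.19² + 0.36² = 0.0169 + 0.1024 + 0.0361 + 0.1296 = 0.2850
B_P1 = 1 / 0.2850 = 3.5088
Σp_P3ᵢ² = 0.02² + 0.04² + 0.65² + 0.29² = 0.0004 + 0.0016 + 0.4225 + 0.0841 = 0.5086
B_P3 = 1 / 0.5086 = 1.9662
Σp_P4ᵢ² = 0.12² + 0.21² + 0.24² + 0.43² = 0.0144 + 0.0441 + 0.0576 + 0.1849 = 0.3010
B_P4 = 1 / 0.3010 = 3.3223
Highest B → broadest niche (most generalist): population P1 (B = 3.51).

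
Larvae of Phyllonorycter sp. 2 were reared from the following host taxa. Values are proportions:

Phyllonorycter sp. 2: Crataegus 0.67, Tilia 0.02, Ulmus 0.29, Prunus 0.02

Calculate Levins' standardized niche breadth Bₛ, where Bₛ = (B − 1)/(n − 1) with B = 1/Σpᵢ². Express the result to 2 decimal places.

0.29

Σpᵢ² = 0.67² + 0.02² + 0.29² + 0.02² = 0.4489 + 0.0004 + 0.0841 + 0.0004 = 0.5338
B = 1 / 0.5338 = 1.8734
Bₛ = (B − 1)/(n − 1) = (1.8734 − 1)/(4 − 1) = 0.8734/3 = 0.2911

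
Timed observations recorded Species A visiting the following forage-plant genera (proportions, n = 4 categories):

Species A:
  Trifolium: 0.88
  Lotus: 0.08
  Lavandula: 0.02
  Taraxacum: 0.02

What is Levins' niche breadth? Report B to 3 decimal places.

1.279

Σpᵢ² = 0.88² + 0.08² + 0.02² + 0.02² = 0.7744 + 0.0064 + 0.0004 + 0.0004 = 0.7816
B = 1 / 0.7816 = 1.27943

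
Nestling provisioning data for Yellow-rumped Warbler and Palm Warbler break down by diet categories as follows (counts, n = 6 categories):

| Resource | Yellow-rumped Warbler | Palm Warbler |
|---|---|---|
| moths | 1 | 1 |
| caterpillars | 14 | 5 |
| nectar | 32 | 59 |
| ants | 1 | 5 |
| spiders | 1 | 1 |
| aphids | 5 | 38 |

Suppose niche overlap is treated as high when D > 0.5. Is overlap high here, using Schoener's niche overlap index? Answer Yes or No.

Yes

Proportions for Yellow-rumped Warbler (n=54): 1/54=0.0185, 14/54=0.2593, 32/54=0.5926, 1/54=0.0185, 1/54=0.0185, 5/54=0.0926
Proportions for Palm Warbler (n=109): 1/109=0.0092, 5/109=0.0459, 59/109=0.5413, 5/109=0.0459, 1/109=0.0092, 38/109=0.3486
Σ|p₁ᵢ − p₂ᵢ| = 0.0093 + 0.2134 + 0.0513 + 0.0274 + 0.0093 + 0.2560 = 0.5667
D = 1 − ½ × 0.5667 = 1 − 0.28335 = 0.71665
D = 0.71665 > 0.5 → Yes.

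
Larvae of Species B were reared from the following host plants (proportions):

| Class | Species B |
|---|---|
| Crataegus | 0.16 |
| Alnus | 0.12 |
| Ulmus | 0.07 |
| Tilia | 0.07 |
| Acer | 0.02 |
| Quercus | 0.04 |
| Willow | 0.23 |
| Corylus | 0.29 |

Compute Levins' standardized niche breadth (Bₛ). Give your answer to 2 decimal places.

0.61

Σpᵢ² = 0.16² + 0.12² + 0.07² + 0.07² + 0.02² + 0.04² + 0.23² + 0.29² = 0.0256 + 0.0144 + 0.0049 + 0.0049 + 0.0004 + 0.0016 + 0.0529 + 0.0841 = 0.1888
B = 1 / 0.1888 = 5.2966
Bₛ = (B − 1)/(n − 1) = (5.2966 − 1)/(8 − 1) = 4.2966/7 = 0.6138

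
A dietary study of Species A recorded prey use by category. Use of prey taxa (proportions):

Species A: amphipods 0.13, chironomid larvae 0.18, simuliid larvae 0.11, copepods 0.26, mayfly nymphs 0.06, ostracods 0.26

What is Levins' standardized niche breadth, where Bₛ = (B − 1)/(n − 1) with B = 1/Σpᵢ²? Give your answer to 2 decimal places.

Σpᵢ² = 0.13² + 0.18² + 0.11² + 0.26² + 0.06² + 0.26² = 0.0169 + 0.0324 + 0.0121 + 0.0676 + 0.0036 + 0.0676 = 0.2002
B = 1 / 0.2002 = 4.9950
Bₛ = (B − 1)/(n − 1) = (4.9950 − 1)/(6 − 1) = 3.9950/5 = 0.7990

0.80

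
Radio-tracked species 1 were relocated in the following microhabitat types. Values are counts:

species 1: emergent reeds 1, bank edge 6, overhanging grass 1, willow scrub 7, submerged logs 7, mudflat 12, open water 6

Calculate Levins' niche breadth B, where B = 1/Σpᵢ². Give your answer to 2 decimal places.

5.06

Proportions for species 1 (n=40): 1/40=0.0250, 6/40=0.1500, 1/40=0.0250, 7/40=0.1750, 7/40=0.1750, 12/40=0.3000, 6/40=0.1500
Σpᵢ² = 0.0250² + 0.1500² + 0.0250² + 0.1750² + 0.1750² + 0.3000² + 0.1500² = 0.000625 + 0.022500 + 0.000625 + 0.030625 + 0.030625 + 0.090000 + 0.022500 = 0.197500
B = 1 / 0.197500 = 5.0633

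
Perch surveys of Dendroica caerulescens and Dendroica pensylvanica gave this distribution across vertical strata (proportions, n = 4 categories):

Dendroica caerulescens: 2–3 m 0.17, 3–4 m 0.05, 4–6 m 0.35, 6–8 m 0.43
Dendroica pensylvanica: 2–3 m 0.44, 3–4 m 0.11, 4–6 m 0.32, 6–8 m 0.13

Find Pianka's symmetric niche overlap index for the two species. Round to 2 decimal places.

Σ p₁ᵢp₂ᵢ = 0.0748 + 0.0055 + 0.1120 + 0.0559 = 0.2482
Σp_1ᵢ² = 0.17² + 0.05² + 0.35² + 0.43² = 0.0289 + 0.0025 + 0.1225 + 0.1849 = 0.3388
Σp_2ᵢ² = 0.44² + 0.11² + 0.32² + 0.13² = 0.1936 + 0.0121 + 0.1024 + 0.0169 = 0.3250
O = 0.2482 / √(0.3388 × 0.3250) = 0.2482 / 0.33183 = 0.7480

0.75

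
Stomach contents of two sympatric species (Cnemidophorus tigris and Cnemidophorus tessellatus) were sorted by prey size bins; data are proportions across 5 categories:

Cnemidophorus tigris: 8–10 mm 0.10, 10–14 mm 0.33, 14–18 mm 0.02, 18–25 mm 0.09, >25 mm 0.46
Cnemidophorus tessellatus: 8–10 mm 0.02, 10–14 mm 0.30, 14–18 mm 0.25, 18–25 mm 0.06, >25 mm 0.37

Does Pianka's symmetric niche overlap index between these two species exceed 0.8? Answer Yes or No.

Σ p₁ᵢp₂ᵢ = 0.0020 + 0.0990 + 0.0050 + 0.0054 + 0.1702 = 0.2816
Σp_1ᵢ² = 0.10² + 0.33² + 0.02² + 0.09² + 0.46² = 0.0100 + 0.1089 + 0.0004 + 0.0081 + 0.2116 = 0.3390
Σp_2ᵢ² = 0.02² + 0.30² + 0.25² + 0.06² + 0.37² = 0.0004 + 0.0900 + 0.0625 + 0.0036 + 0.1369 = 0.2934
O = 0.2816 / √(0.3390 × 0.2934) = 0.2816 / 0.31538 = 0.8929
O = 0.8929 > 0.8 → Yes.

Yes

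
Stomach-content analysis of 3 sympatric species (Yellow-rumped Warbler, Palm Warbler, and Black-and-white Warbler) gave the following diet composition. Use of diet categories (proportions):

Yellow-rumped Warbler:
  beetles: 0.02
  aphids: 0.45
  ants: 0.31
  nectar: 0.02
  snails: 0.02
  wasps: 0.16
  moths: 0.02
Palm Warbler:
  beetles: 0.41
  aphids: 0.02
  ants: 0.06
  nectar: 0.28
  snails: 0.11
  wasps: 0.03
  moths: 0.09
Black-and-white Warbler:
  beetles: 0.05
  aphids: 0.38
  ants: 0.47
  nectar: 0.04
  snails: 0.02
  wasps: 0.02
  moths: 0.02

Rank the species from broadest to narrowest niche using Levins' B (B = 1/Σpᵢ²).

Σp_Yellᵢ² = 0.02² + 0.45² + 0.31² + 0.02² + 0.02² + 0.16² + 0.02² = 0.0004 + 0.2025 + 0.0961 + 0.0004 + 0.0004 + 0.0256 + 0.0004 = 0.3258
B_Yell = 1 / 0.3258 = 3.0694
Σp_Palmᵢ² = 0.41² + 0.02² + 0.06² + 0.28² + 0.11² + 0.03² + 0.09² = 0.1681 + 0.0004 + 0.0036 + 0.0784 + 0.0121 + 0.0009 + 0.0081 = 0.2716
B_Palm = 1 / 0.2716 = 3.6819
Σp_Blacᵢ² = 0.05² + 0.38² + 0.47² + 0.04² + 0.02² + 0.02² + 0.02² = 0.0025 + 0.1444 + 0.2209 + 0.0016 + 0.0004 + 0.0004 + 0.0004 = 0.3706
B_Blac = 1 / 0.3706 = 2.6983
Ranking by B (broadest → narrowest): Palm Warbler (3.68) > Yellow-rumped Warbler (3.07) > Black-and-white Warbler (2.70)

Palm Warbler > Yellow-rumped Warbler > Black-and-white Warbler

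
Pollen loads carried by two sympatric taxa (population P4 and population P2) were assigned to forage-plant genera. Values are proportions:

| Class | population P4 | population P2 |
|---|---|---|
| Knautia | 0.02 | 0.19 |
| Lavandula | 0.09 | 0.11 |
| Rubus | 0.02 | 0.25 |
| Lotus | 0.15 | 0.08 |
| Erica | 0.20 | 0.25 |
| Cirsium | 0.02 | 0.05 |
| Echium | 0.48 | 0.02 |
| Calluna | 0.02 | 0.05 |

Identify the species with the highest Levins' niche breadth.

population P2

Σp_P4ᵢ² = 0.02² + 0.09² + 0.02² + 0.15² + 0.20² + 0.02² + 0.48² + 0.02² = 0.0004 + 0.0081 + 0.0004 + 0.0225 + 0.0400 + 0.0004 + 0.2304 + 0.0004 = 0.3026
B_P4 = 1 / 0.3026 = 3.3047
Σp_P2ᵢ² = 0.19² + 0.11² + 0.25² + 0.08² + 0.25² + 0.05² + 0.02² + 0.05² = 0.0361 + 0.0121 + 0.0625 + 0.0064 + 0.0625 + 0.0025 + 0.0004 + 0.0025 = 0.1850
B_P2 = 1 / 0.1850 = 5.4054
Highest B → broadest niche (most generalist): population P2 (B = 5.41).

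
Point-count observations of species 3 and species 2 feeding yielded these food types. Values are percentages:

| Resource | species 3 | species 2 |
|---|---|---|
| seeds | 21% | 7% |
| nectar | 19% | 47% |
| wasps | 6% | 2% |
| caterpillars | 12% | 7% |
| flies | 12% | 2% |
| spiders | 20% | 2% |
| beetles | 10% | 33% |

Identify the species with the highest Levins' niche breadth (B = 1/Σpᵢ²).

species 3

Convert percentages to proportions (divide by 100).
Σp_3ᵢ² = 0.21² + 0.19² + 0.06² + 0.12² + 0.12² + 0.20² + 0.10² = 0.0441 + 0.0361 + 0.0036 + 0.0144 + 0.0144 + 0.0400 + 0.0100 = 0.1626
B_3 = 1 / 0.1626 = 6.1501
Σp_2ᵢ² = 0.07² + 0.47² + 0.02² + 0.07² + 0.02² + 0.02² + 0.33² = 0.0049 + 0.2209 + 0.0004 + 0.0049 + 0.0004 + 0.0004 + 0.1089 = 0.3408
B_2 = 1 / 0.3408 = 2.9343
Highest B → broadest niche (most generalist): species 3 (B = 6.15).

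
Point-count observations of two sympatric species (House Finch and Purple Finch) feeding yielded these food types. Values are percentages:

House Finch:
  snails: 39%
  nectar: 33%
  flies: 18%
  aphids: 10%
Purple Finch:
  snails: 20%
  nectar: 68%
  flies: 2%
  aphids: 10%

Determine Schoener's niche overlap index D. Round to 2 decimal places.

0.65

Convert percentages to proportions (divide by 100).
Σ|p₁ᵢ − p₂ᵢ| = 0.19 + 0.35 + 0.16 + 0.00 = 0.70
D = 1 − ½ × 0.70 = 1 − 0.350 = 0.6500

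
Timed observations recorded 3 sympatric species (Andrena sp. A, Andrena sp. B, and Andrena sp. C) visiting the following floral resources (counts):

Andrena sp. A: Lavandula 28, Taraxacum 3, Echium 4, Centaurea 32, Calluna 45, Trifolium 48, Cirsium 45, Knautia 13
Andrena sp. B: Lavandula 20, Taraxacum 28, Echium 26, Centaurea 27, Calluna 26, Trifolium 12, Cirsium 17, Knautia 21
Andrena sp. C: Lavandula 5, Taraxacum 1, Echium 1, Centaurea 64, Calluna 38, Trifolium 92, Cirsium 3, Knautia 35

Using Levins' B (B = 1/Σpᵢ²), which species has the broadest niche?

Proportions for Andrena sp. A (n=218): 28/218=0.1284, 3/218=0.0138, 4/218=0.0183, 32/218=0.1468, 45/218=0.2064, 48/218=0.2202, 45/218=0.2064, 13/218=0.0596
Proportions for Andrena sp. B (n=177): 20/177=0.1130, 28/177=0.1582, 26/177=0.1469, 27/177=0.1525, 26/177=0.1469, 12/177=0.0678, 17/177=0.0960, 21/177=0.1186
Proportions for Andrena sp. C (n=239): 5/239=0.0209, 1/239=0.0042, 1/239=0.0042, 64/239=0.2678, 38/239=0.1590, 92/239=0.3849, 3/239=0.0126, 35/239=0.1464
Σp_Aᵢ² = 0.1284² + 0.0138² + 0.0183² + 0.1468² + 0.2064² + 0.2202² + 0.2064² + 0.0596² = 0.016487 + 0.000190 + 0.000335 + 0.021550 + 0.042601 + 0.048488 + 0.042601 + 0.003552 = 0.175804
B_A = 1 / 0.175804 = 5.6882
Σp_Bᵢ² = 0.1130² + 0.1582² + 0.1469² + 0.1525² + 0.1469² + 0.0678² + 0.0960² + 0.1186² = 0.012769 + 0.025027 + 0.021580 + 0.023256 + 0.021580 + 0.004597 + 0.009216 + 0.014066 = 0.132091
B_B = 1 / 0.132091 = 7.5705
Σp_Cᵢ² = 0.0209² + 0.0042² + 0.0042² + 0.2678² + 0.1590² + 0.3849² + 0.0126² + 0.1464² = 0.000437 + 0.000018 + 0.000018 + 0.071717 + 0.025281 + 0.148148 + 0.000159 + 0.021433 = 0.267211
B_C = 1 / 0.267211 = 3.7424
Highest B → broadest niche (most generalist): Andrena sp. B (B = 7.57).

Andrena sp. B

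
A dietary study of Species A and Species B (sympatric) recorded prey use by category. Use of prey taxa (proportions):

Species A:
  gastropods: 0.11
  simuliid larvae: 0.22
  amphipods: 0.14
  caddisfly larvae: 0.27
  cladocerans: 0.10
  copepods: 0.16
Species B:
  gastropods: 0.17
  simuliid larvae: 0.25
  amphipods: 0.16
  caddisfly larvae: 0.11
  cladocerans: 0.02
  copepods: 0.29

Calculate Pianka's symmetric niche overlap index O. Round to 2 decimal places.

0.87

Σ p₁ᵢp₂ᵢ = 0.0187 + 0.0550 + 0.0224 + 0.0297 + 0.0020 + 0.0464 = 0.1742
Σp_1ᵢ² = 0.11² + 0.22² + 0.14² + 0.27² + 0.10² + 0.16² = 0.0121 + 0.0484 + 0.0196 + 0.0729 + 0.0100 + 0.0256 = 0.1886
Σp_2ᵢ² = 0.17² + 0.25² + 0.16² + 0.11² + 0.02² + 0.29² = 0.0289 + 0.0625 + 0.0256 + 0.0121 + 0.0004 + 0.0841 = 0.2136
O = 0.1742 / √(0.1886 × 0.2136) = 0.1742 / 0.20071 = 0.8679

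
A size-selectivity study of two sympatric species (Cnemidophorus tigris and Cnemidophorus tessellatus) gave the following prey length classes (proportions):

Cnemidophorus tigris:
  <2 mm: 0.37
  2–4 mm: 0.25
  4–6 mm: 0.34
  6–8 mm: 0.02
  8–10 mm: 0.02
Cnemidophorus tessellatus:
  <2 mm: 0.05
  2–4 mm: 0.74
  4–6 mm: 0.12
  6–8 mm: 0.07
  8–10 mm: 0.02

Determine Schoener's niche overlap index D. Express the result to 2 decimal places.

0.46

Σ|p₁ᵢ − p₂ᵢ| = 0.32 + 0.49 + 0.22 + 0.05 + 0.00 = 1.08
D = 1 − ½ × 1.08 = 1 − 0.540 = 0.4600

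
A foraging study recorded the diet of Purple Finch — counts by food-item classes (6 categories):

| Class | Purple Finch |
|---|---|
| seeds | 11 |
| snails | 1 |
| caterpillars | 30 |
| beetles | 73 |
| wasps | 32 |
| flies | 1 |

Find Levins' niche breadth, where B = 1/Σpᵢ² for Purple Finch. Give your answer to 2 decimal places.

2.97

Proportions for Purple Finch (n=148): 11/148=0.0743, 1/148=0.0068, 30/148=0.2027, 73/148=0.4932, 32/148=0.2162, 1/148=0.0068
Σpᵢ² = 0.0743² + 0.0068² + 0.2027² + 0.4932² + 0.2162² + 0.0068² = 0.005520 + 0.000046 + 0.041087 + 0.243246 + 0.046742 + 0.000046 = 0.336687
B = 1 / 0.336687 = 2.9701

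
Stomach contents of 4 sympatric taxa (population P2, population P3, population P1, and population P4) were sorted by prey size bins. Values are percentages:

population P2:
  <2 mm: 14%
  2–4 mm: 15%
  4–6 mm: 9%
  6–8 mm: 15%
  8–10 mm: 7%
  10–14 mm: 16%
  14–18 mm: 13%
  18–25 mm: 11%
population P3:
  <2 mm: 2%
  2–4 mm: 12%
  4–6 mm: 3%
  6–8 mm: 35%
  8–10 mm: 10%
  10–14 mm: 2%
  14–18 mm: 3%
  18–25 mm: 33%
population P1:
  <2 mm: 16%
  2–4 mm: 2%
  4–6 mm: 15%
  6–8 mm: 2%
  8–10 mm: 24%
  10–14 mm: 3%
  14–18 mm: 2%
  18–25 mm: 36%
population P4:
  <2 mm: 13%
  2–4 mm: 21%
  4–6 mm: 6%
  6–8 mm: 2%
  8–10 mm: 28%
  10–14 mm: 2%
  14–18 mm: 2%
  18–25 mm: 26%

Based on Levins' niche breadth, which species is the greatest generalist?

Convert percentages to proportions (divide by 100).
Σp_P2ᵢ² = 0.14² + 0.15² + 0.09² + 0.15² + 0.07² + 0.16² + 0.13² + 0.11² = 0.0196 + 0.0225 + 0.0081 + 0.0225 + 0.0049 + 0.0256 + 0.0169 + 0.0121 = 0.1322
B_P2 = 1 / 0.1322 = 7.5643
Σp_P3ᵢ² = 0.02² + 0.12² + 0.03² + 0.35² + 0.10² + 0.02² + 0.03² + 0.33² = 0.0004 + 0.0144 + 0.0009 + 0.1225 + 0.0100 + 0.0004 + 0.0009 + 0.1089 = 0.2584
B_P3 = 1 / 0.2584 = 3.8700
Σp_P1ᵢ² = 0.16² + 0.02² + 0.15² + 0.02² + 0.24² + 0.03² + 0.02² + 0.36² = 0.0256 + 0.0004 + 0.0225 + 0.0004 + 0.0576 + 0.0009 + 0.0004 + 0.1296 = 0.2374
B_P1 = 1 / 0.2374 = 4.2123
Σp_P4ᵢ² = 0.13² + 0.21² + 0.06² + 0.02² + 0.28² + 0.02² + 0.02² + 0.26² = 0.0169 + 0.0441 + 0.0036 + 0.0004 + 0.0784 + 0.0004 + 0.0004 + 0.0676 = 0.2118
B_P4 = 1 / 0.2118 = 4.7214
Highest B → broadest niche (most generalist): population P2 (B = 7.56).

population P2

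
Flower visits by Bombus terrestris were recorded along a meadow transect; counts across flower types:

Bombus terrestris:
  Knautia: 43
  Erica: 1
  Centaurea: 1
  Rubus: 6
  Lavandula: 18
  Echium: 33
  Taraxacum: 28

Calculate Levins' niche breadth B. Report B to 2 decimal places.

4.14

Proportions for Bombus terrestris (n=130): 43/130=0.3308, 1/130=0.0077, 1/130=0.0077, 6/130=0.0462, 18/130=0.1385, 33/130=0.2538, 28/130=0.2154
Σpᵢ² = 0.3308² + 0.0077² + 0.0077² + 0.0462² + 0.1385² + 0.2538² + 0.2154² = 0.109429 + 0.000059 + 0.000059 + 0.002134 + 0.019182 + 0.064414 + 0.046397 = 0.241674
B = 1 / 0.241674 = 4.1378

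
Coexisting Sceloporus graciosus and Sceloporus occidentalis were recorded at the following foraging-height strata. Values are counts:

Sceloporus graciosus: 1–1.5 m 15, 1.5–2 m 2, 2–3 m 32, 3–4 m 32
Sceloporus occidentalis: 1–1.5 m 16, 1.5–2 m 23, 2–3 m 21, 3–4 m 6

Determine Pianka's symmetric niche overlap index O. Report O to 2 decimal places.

0.68

Proportions for Sceloporus graciosus (n=81): 15/81=0.1852, 2/81=0.0247, 32/81=0.3951, 32/81=0.3951
Proportions for Sceloporus occidentalis (n=66): 16/66=0.2424, 23/66=0.3485, 21/66=0.3182, 6/66=0.0909
Σ p₁ᵢp₂ᵢ = 0.044892 + 0.008608 + 0.125721 + 0.035915 = 0.215136
Σp_1ᵢ² = 0.1852² + 0.0247² + 0.3951² + 0.3951² = 0.034299 + 0.000610 + 0.156104 + 0.156104 = 0.347117
Σp_2ᵢ² = 0.2424² + 0.3485² + 0.3182² + 0.0909² = 0.058758 + 0.121452 + 0.101251 + 0.008263 = 0.289724
O = 0.215136 / √(0.347117 × 0.289724) = 0.215136 / 0.3171248 = 0.6784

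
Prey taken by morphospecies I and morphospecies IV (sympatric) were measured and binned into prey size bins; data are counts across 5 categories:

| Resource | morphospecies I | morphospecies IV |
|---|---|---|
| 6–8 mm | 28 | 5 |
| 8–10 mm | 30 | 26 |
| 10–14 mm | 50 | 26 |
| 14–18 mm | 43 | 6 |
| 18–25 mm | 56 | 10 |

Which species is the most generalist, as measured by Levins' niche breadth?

morphospecies I

Proportions for morphospecies I (n=207): 28/207=0.1353, 30/207=0.1449, 50/207=0.2415, 43/207=0.2077, 56/207=0.2705
Proportions for morphospecies IV (n=73): 5/73=0.0685, 26/73=0.3562, 26/73=0.3562, 6/73=0.0822, 10/73=0.1370
Σp_Iᵢ² = 0.1353² + 0.1449² + 0.2415² + 0.2077² + 0.2705² = 0.018306 + 0.020996 + 0.058322 + 0.043139 + 0.073170 = 0.213933
B_I = 1 / 0.213933 = 4.6744
Σp_IVᵢ² = 0.0685² + 0.3562² + 0.3562² + 0.0822² + 0.1370² = 0.004692 + 0.126878 + 0.126878 + 0.006757 + 0.018769 = 0.283974
B_IV = 1 / 0.283974 = 3.5214
Highest B → broadest niche (most generalist): morphospecies I (B = 4.67).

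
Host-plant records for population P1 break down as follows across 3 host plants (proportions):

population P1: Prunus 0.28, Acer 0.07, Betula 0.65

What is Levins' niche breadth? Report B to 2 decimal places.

Σpᵢ² = 0.28² + 0.07² + 0.65² = 0.0784 + 0.0049 + 0.4225 = 0.5058
B = 1 / 0.5058 = 1.9771

1.98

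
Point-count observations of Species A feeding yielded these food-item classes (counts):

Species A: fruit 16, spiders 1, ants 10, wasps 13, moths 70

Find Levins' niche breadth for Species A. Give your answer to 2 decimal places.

2.23

Proportions for Species A (n=110): 16/110=0.1455, 1/110=0.0091, 10/110=0.0909, 13/110=0.1182, 70/110=0.6364
Σpᵢ² = 0.1455² + 0.0091² + 0.0909² + 0.1182² + 0.6364² = 0.021170 + 0.000083 + 0.008263 + 0.013971 + 0.405005 = 0.448492
B = 1 / 0.448492 = 2.2297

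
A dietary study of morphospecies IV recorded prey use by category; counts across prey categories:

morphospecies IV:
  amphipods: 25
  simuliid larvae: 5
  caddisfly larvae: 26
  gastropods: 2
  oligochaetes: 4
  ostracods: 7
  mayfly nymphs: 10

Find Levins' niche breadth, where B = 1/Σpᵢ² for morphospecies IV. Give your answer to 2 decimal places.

Proportions for morphospecies IV (n=79): 25/79=0.3165, 5/79=0.0633, 26/79=0.3291, 2/79=0.0253, 4/79=0.0506, 7/79=0.0886, 10/79=0.1266
Σpᵢ² = 0.3165² + 0.0633² + 0.3291² + 0.0253² + 0.0506² + 0.0886² + 0.1266² = 0.100172 + 0.004007 + 0.108307 + 0.000640 + 0.002560 + 0.007850 + 0.016028 = 0.239564
B = 1 / 0.239564 = 4.1742

4.17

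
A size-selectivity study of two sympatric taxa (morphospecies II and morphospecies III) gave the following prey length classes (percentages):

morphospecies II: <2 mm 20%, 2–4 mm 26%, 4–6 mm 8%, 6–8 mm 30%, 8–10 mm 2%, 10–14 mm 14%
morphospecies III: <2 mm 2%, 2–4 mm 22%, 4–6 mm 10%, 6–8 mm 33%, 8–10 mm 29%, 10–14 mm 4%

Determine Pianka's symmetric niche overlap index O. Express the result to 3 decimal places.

Convert percentages to proportions (divide by 100).
Σ p₁ᵢp₂ᵢ = 0.0040 + 0.0572 + 0.0080 + 0.0990 + 0.0058 + 0.0056 = 0.1796
Σp_1ᵢ² = 0.20² + 0.26² + 0.08² + 0.30² + 0.02² + 0.14² = 0.0400 + 0.0676 + 0.0064 + 0.0900 + 0.0004 + 0.0196 = 0.2240
Σp_2ᵢ² = 0.02² + 0.22² + 0.10² + 0.33² + 0.29² + 0.04² = 0.0004 + 0.0484 + 0.0100 + 0.1089 + 0.0841 + 0.0016 = 0.2534
O = 0.1796 / √(0.2240 × 0.2534) = 0.1796 / 0.238247 = 0.75384

0.754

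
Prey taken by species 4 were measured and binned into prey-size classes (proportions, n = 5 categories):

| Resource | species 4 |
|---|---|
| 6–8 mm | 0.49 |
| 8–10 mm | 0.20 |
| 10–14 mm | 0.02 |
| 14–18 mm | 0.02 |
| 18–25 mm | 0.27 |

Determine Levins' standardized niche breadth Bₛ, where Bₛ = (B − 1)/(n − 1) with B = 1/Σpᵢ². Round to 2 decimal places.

0.46

Σpᵢ² = 0.49² + 0.20² + 0.02² + 0.02² + 0.27² = 0.2401 + 0.0400 + 0.0004 + 0.0004 + 0.0729 = 0.3538
B = 1 / 0.3538 = 2.8265
Bₛ = (B − 1)/(n − 1) = (2.8265 − 1)/(5 − 1) = 1.8265/4 = 0.4566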